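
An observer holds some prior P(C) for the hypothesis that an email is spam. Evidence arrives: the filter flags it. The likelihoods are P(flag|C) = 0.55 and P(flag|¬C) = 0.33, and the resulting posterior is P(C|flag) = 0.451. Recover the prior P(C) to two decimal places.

In odds form, posterior odds = prior odds × likelihood ratio, so prior odds = posterior odds ÷ LR.
Posterior odds = 0.451/(1−0.451) = 0.8215. LR = 0.55/0.33 = 1.6667.
Prior odds = 0.8215/1.6667 = 0.4929, so P(C) = 0.4929/(1+0.4929) ≈ 0.33.

P(C) = 0.33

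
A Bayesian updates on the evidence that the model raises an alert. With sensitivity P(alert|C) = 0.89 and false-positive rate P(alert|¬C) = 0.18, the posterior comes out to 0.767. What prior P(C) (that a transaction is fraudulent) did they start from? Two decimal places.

Bayes' rule in odds form gives O(C|E) = O(C)·[P(E|C)/P(E|¬C)], hence O(C) = O(C|E)/LR.
Posterior odds = 0.767/(1−0.767) = 3.2918. LR = 0.89/0.18 = 4.9444.
Prior odds = 3.2918/4.9444 = 0.6658, so P(C) = 0.6658/(1+0.6658) ≈ 0.40.

P(C) = 0.40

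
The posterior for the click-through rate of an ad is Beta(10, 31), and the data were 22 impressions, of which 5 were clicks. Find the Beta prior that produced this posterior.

A Beta(a, b) prior with s successes and f failures in binomial data gives a Beta(a+s, b+f) posterior.
Subtract the data counts: 10−5=5, 31−17=14.

Beta(5, 14)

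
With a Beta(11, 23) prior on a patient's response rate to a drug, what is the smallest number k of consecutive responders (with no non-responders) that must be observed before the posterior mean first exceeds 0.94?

k = 350

After k responders and 0 non-responders the posterior is Beta(11+k, 23), with mean (11+k)/(11+23+k).
Set (11+k)/(34+k) > 0.94 and solve: k > (0.94·34 − 11)/(1 − 0.94) = 349.333.
The smallest integer exceeding 349.333 is 350.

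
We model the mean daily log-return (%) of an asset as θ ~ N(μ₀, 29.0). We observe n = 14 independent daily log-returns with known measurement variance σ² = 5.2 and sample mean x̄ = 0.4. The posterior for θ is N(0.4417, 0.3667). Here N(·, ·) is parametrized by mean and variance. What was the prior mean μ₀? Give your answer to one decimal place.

With known observation variance, the Normal–Normal posterior has precision τ_n = τ₀ + n/σ² and mean μ_n = (τ₀μ₀ + (n/σ²)x̄)/τ_n.
Here τ₀ = 1/29.0 = 0.034483 and τ_data = 14/5.2 = 2.692308, so τ_n = 2.726791.
Rearranging for μ₀: μ₀ = (μ_n·τ_n − τ_data·x̄)/τ₀ = (0.4417·2.726791 − 2.692308·0.4) / 0.034483 = 0.127500/0.034483 ≈ 3.7.

μ₀ = 3.7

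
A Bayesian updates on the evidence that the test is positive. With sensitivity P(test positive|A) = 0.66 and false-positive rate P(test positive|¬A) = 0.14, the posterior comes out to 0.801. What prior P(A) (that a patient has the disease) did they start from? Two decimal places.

Bayes' rule in odds form gives O(A|E) = O(A)·[P(E|A)/P(E|¬A)], hence O(A) = O(A|E)/LR.
Posterior odds = 0.801/(1−0.801) = 4.0251. LR = 0.66/0.14 = 4.7143.
Prior odds = 4.0251/4.7143 = 0.8538, so P(A) = 0.8538/(1+0.8538) ≈ 0.46.

P(A) = 0.46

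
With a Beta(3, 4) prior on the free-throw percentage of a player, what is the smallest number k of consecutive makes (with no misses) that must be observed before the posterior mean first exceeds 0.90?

After k makes and 0 misses the posterior is Beta(3+k, 4), with mean (3+k)/(3+4+k).
Set (3+k)/(7+k) > 0.90 and solve: k > (0.90·7 − 3)/(1 − 0.90) = 33.000.
The smallest integer exceeding 33.000 is 34.

k = 34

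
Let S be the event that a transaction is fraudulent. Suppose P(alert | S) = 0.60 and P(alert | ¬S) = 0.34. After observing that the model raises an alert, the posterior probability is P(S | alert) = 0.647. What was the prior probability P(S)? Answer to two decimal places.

Bayes' rule in odds form gives O(S|E) = O(S)·[P(E|S)/P(E|¬S)], hence O(S) = O(S|E)/LR.
Posterior odds = 0.647/(1−0.647) = 1.8329. LR = 0.60/0.34 = 1.7647.
Prior odds = 1.8329/1.7647 = 1.0386, so P(S) = 1.0386/(1+1.0386) ≈ 0.51.

P(S) = 0.51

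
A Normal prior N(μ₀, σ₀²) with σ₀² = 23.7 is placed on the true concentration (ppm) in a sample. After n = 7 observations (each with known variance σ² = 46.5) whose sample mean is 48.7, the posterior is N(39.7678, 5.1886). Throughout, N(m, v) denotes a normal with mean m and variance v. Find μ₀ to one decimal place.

μ₀ = 7.9

With known observation variance, the Normal–Normal posterior has precision τ_n = τ₀ + n/σ² and mean μ_n = (τ₀μ₀ + (n/σ²)x̄)/τ_n.
Here τ₀ = 1/23.7 = 0.042194 and τ_data = 7/46.5 = 0.150538, so τ_n = 0.192732.
Rearranging for μ₀: μ₀ = (μ_n·τ_n − τ_data·x̄)/τ₀ = (39.7678·0.192732 − 0.150538·48.7) / 0.042194 = 0.333327/0.042194 ≈ 7.9.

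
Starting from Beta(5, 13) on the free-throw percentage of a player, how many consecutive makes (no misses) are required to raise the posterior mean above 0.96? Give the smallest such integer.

After k makes and 0 misses the posterior is Beta(5+k, 13), with mean (5+k)/(5+13+k).
Set (5+k)/(18+k) > 0.96 and solve: k > (0.96·18 − 5)/(1 − 0.96) = 307.000.
The smallest integer exceeding 307.000 is 308, and checking k=308: (313)/(326) = 0.9601 > 0.96.

k = 308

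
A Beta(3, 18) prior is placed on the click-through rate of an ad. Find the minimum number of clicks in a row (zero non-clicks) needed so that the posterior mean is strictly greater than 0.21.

k = 2

After k clicks and 0 non-clicks the posterior is Beta(3+k, 18), with mean (3+k)/(3+18+k).
Set (3+k)/(21+k) > 0.21 and solve: k > (0.21·21 − 3)/(1 − 0.21) = 1.785.
The smallest integer exceeding 1.785 is 2, and checking k=2: (5)/(23) = 0.2174 > 0.21.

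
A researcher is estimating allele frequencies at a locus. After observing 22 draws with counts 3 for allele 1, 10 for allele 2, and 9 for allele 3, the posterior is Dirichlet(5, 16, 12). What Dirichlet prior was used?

For a Dirichlet(α) prior with multinomial counts c, the posterior is Dirichlet(α + c) componentwise.
Subtract each count from the matching posterior parameter: 5−3=2, 16−10=6, 12−9=3.

Dirichlet(2, 6, 3)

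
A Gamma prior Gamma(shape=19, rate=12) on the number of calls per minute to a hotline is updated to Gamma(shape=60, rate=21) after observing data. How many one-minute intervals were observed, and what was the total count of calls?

A Gamma(α, β) prior (rate parametrization) on a Poisson rate with n observations summing to S gives posterior Gamma(α+S, β+n).
Matching: Σxᵢ = 60 − 19 = 41 and n = 21 − 12 = 9.

n = 9 one-minute intervals with total 41 calls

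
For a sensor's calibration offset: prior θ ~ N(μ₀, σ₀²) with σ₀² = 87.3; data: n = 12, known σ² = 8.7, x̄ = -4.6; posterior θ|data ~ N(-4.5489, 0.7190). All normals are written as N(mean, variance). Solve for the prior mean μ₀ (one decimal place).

The posterior mean is a precision-weighted average: μ_n = (τ₀μ₀ + τ_data·x̄)/(τ₀+τ_data), with τ₀=1/σ₀² and τ_data=n/σ².
Here τ₀ = 1/87.3 = 0.011455 and τ_data = 12/8.7 = 1.379310, so τ_n = 1.390765.
Rearranging for μ₀: μ₀ = (μ_n·τ_n − τ_data·x̄)/τ₀ = (-4.5489·1.390765 − 1.379310·-4.6) / 0.011455 = 0.018375/0.011455 ≈ 1.6.

μ₀ = 1.6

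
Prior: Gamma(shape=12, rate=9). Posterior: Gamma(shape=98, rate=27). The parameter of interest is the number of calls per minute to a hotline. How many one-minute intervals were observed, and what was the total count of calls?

n = 18 one-minute intervals with total 86 calls

Gamma–Poisson conjugacy: posterior shape = α + Σxᵢ, posterior rate = β + n.
Matching: Σxᵢ = 98 − 12 = 86 and n = 27 − 9 = 18.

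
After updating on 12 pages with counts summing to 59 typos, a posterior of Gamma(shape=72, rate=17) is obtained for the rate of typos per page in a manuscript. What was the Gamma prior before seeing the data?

Gamma(shape=13, rate=5)

A Gamma(α, β) prior (rate parametrization) on a Poisson rate with n observations summing to S gives posterior Gamma(α+S, β+n).
So α = 72 − 59 = 13 and β = 17 − 12 = 5.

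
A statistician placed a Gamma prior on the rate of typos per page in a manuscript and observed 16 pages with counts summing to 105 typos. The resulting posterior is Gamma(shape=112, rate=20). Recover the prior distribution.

Gamma–Poisson conjugacy: posterior shape = α + Σxᵢ, posterior rate = β + n.
So α = 112 − 105 = 7 and β = 20 − 16 = 4.

Gamma(shape=7, rate=4)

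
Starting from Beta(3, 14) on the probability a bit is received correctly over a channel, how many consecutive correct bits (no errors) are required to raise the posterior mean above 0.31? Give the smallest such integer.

After k correct bits and 0 errors the posterior is Beta(3+k, 14), with mean (3+k)/(3+14+k).
Set (3+k)/(17+k) > 0.31 and solve: k > (0.31·17 − 3)/(1 − 0.31) = 3.290.
The smallest integer exceeding 3.290 is 4.

k = 4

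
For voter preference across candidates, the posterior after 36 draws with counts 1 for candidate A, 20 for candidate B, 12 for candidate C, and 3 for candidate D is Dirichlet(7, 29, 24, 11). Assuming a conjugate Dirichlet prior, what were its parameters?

Dirichlet(6, 9, 12, 8)

For a Dirichlet(α) prior with multinomial counts c, the posterior is Dirichlet(α + c) componentwise.
Subtract each count from the matching posterior parameter: 7−1=6, 29−20=9, 24−12=12, 11−3=8.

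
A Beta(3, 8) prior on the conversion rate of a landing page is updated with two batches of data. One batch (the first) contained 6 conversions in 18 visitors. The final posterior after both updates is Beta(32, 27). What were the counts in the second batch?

23 conversions and 7 bounces

Because Beta–binomial updating is additive in the counts, the combined data contributed (α_post−α_prior, β_post−β_prior) successes and failures.
Total across both batches: 32−3=29 conversions, 27−8=19 bounces.
Subtract the first batch: 29−6=23 conversions and 19−12=7 bounces.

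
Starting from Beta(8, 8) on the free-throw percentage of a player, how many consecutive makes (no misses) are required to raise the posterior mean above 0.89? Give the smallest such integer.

After k makes and 0 misses the posterior is Beta(8+k, 8), with mean (8+k)/(8+8+k).
Set (8+k)/(16+k) > 0.89 and solve: k > (0.89·16 − 8)/(1 − 0.89) = 56.727.
The smallest integer exceeding 56.727 is 57, and checking k=57: (65)/(73) = 0.8904 > 0.89.

k = 57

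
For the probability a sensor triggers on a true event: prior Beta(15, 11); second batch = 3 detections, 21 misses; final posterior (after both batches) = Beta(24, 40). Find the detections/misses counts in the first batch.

Because Beta–binomial updating is additive in the counts, the combined data contributed (α_post−α_prior, β_post−β_prior) successes and failures.
Total across both batches: 24−15=9 detections, 40−11=29 misses.
Subtract the second batch: 9−3=6 detections and 29−21=8 misses.

6 detections and 8 misses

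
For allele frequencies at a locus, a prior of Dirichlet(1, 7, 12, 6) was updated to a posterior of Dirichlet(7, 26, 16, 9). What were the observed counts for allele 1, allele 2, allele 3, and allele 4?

For a Dirichlet(α) prior with multinomial counts c, the posterior is Dirichlet(α + c) componentwise.
Counts are posterior − prior componentwise: 7−1=6, 26−7=19, 16−12=4, 9−6=3.

counts (6, 19, 4, 3)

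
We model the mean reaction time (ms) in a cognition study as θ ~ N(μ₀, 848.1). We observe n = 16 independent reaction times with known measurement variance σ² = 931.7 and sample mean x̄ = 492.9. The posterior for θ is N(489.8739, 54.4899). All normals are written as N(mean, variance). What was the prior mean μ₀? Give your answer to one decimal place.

μ₀ = 445.8

With known observation variance, the Normal–Normal posterior has precision τ_n = τ₀ + n/σ² and mean μ_n = (τ₀μ₀ + (n/σ²)x̄)/τ_n.
Here τ₀ = 1/848.1 = 0.001179 and τ_data = 16/931.7 = 0.017173, so τ_n = 0.018352.
Rearranging for μ₀: μ₀ = (μ_n·τ_n − τ_data·x̄)/τ₀ = (489.8739·0.018352 − 0.017173·492.9) / 0.001179 = 0.525594/0.001179 ≈ 445.8.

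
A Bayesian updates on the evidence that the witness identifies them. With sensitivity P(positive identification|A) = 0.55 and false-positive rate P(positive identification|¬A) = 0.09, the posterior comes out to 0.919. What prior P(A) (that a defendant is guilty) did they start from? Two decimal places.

P(A) = 0.65

Bayes' rule in odds form gives O(A|E) = O(A)·[P(E|A)/P(E|¬A)], hence O(A) = O(A|E)/LR.
Posterior odds = 0.919/(1−0.919) = 11.3457. LR = 0.55/0.09 = 6.1111.
Prior odds = 11.3457/6.1111 = 1.8566, so P(A) = 1.8566/(1+1.8566) ≈ 0.65.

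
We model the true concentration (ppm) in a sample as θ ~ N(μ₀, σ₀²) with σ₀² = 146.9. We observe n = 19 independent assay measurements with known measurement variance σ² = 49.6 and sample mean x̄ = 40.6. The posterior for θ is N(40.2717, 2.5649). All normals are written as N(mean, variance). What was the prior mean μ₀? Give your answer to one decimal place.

With known observation variance, the Normal–Normal posterior has precision τ_n = τ₀ + n/σ² and mean μ_n = (τ₀μ₀ + (n/σ²)x̄)/τ_n.
Here τ₀ = 1/146.9 = 0.006807 and τ_data = 19/49.6 = 0.383065, so τ_n = 0.389872.
Rearranging for μ₀: μ₀ = (μ_n·τ_n − τ_data·x̄)/τ₀ = (40.2717·0.389872 − 0.383065·40.6) / 0.006807 = 0.148369/0.006807 ≈ 21.8.

μ₀ = 21.8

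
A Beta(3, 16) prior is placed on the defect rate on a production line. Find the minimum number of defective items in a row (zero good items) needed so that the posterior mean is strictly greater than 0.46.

After k defective items and 0 good items the posterior is Beta(3+k, 16), with mean (3+k)/(3+16+k).
Set (3+k)/(19+k) > 0.46 and solve: k > (0.46·19 − 3)/(1 − 0.46) = 10.630.
The smallest integer exceeding 10.630 is 11, and checking k=11: (14)/(30) = 0.4667 > 0.46.

k = 11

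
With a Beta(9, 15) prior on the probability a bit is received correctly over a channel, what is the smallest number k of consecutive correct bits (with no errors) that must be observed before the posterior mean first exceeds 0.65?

k = 19

After k correct bits and 0 errors the posterior is Beta(9+k, 15), with mean (9+k)/(9+15+k).
Set (9+k)/(24+k) > 0.65 and solve: k > (0.65·24 − 9)/(1 − 0.65) = 18.857.
The smallest integer exceeding 18.857 is 19, and checking k=19: (28)/(43) = 0.6512 > 0.65.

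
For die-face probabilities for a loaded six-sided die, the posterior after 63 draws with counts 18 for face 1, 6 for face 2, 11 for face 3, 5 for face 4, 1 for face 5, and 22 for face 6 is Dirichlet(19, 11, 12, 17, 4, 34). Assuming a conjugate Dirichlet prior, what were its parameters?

For a Dirichlet(α) prior with multinomial counts c, the posterior is Dirichlet(α + c) componentwise.
Subtract each count from the matching posterior parameter: 19−18=1, 11−6=5, 12−11=1, 17−5=12, 4−1=3, 34−22=12.

Dirichlet(1, 5, 1, 12, 3, 12)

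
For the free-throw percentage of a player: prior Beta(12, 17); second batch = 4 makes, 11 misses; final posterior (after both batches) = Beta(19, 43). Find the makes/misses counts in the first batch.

3 makes and 15 misses

Sequential conjugate updates are equivalent to a single update on the pooled data, so total successes = posterior α − prior α and total failures = posterior β − prior β.
Total across both batches: 19−12=7 makes, 43−17=26 misses.
Subtract the second batch: 7−4=3 makes and 26−11=15 misses.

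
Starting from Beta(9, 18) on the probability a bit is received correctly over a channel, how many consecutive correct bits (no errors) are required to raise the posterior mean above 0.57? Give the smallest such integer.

k = 15

After k correct bits and 0 errors the posterior is Beta(9+k, 18), with mean (9+k)/(9+18+k).
Set (9+k)/(27+k) > 0.57 and solve: k > (0.57·27 − 9)/(1 − 0.57) = 14.860.
The smallest integer exceeding 14.860 is 15, and checking k=15: (24)/(42) = 0.5714 > 0.57.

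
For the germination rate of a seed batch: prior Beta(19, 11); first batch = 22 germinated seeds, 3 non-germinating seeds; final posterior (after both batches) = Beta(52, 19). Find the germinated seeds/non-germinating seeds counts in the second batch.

Because Beta–binomial updating is additive in the counts, the combined data contributed (α_post−α_prior, β_post−β_prior) successes and failures.
Total across both batches: 52−19=33 germinated seeds, 19−11=8 non-germinating seeds.
Subtract the first batch: 33−22=11 germinated seeds and 8−3=5 non-germinating seeds.

11 germinated seeds and 5 non-germinating seeds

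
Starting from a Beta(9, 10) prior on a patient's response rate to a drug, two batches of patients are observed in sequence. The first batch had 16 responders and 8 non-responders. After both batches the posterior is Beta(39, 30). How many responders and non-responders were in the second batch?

Because Beta–binomial updating is additive in the counts, the combined data contributed (α_post−α_prior, β_post−β_prior) successes and failures.
Total across both batches: 39−9=30 responders, 30−10=20 non-responders.
Subtract the first batch: 30−16=14 responders and 20−8=12 non-responders.

14 responders and 12 non-responders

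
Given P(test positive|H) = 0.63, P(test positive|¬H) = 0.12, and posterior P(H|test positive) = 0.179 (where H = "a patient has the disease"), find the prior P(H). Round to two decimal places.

Bayes' rule in odds form gives O(H|E) = O(H)·[P(E|H)/P(E|¬H)], hence O(H) = O(H|E)/LR.
Posterior odds = 0.179/(1−0.179) = 0.2180. LR = 0.63/0.12 = 5.2500.
Prior odds = 0.2180/5.2500 = 0.0415, so P(H) = 0.0415/(1+0.0415) ≈ 0.04.

P(H) = 0.04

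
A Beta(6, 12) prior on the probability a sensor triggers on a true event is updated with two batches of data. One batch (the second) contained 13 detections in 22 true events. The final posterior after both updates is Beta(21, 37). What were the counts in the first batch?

2 detections and 16 misses

Sequential conjugate updates are equivalent to a single update on the pooled data, so total successes = posterior α − prior α and total failures = posterior β − prior β.
Total across both batches: 21−6=15 detections, 37−12=25 misses.
Subtract the second batch: 15−13=2 detections and 25−9=16 misses.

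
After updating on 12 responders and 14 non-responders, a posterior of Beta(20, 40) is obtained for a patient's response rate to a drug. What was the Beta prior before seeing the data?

A Beta(a, b) prior with s successes and f failures in binomial data gives a Beta(a+s, b+f) posterior.
So a = 20 − 12 = 8 and b = 40 − 14 = 26.

Beta(8, 26)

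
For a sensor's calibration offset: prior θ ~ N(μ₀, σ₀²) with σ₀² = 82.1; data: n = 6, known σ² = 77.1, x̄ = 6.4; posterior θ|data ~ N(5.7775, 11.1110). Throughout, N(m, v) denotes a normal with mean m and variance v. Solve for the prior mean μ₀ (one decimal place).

μ₀ = 1.8

The posterior mean is a precision-weighted average: μ_n = (τ₀μ₀ + τ_data·x̄)/(τ₀+τ_data), with τ₀=1/σ₀² and τ_data=n/σ².
Here τ₀ = 1/82.1 = 0.012180 and τ_data = 6/77.1 = 0.077821, so τ_n = 0.090001.
Rearranging for μ₀: μ₀ = (μ_n·τ_n − τ_data·x̄)/τ₀ = (5.7775·0.090001 − 0.077821·6.4) / 0.012180 = 0.021926/0.012180 ≈ 1.8.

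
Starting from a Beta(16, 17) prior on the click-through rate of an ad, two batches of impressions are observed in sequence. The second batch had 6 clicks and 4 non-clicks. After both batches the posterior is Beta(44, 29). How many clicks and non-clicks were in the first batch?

Because Beta–binomial updating is additive in the counts, the combined data contributed (α_post−α_prior, β_post−β_prior) successes and failures.
Total across both batches: 44−16=28 clicks, 29−17=12 non-clicks.
Subtract the second batch: 28−6=22 clicks and 12−4=8 non-clicks.

22 clicks and 8 non-clicks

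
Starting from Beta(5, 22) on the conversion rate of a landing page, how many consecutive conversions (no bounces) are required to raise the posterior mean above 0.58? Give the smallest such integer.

After k conversions and 0 bounces the posterior is Beta(5+k, 22), with mean (5+k)/(5+22+k).
Set (5+k)/(27+k) > 0.58 and solve: k > (0.58·27 − 5)/(1 − 0.58) = 25.381.
The smallest integer exceeding 25.381 is 26, and checking k=26: (31)/(53) = 0.5849 > 0.58.

k = 26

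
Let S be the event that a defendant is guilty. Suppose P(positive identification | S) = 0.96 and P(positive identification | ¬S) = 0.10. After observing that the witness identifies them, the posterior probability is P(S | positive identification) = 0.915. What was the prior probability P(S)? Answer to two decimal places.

Bayes' rule in odds form gives O(S|E) = O(S)·[P(E|S)/P(E|¬S)], hence O(S) = O(S|E)/LR.
Posterior odds = 0.915/(1−0.915) = 10.7647. LR = 0.96/0.10 = 9.6000.
Prior odds = 10.7647/9.6000 = 1.1213, so P(S) = 1.1213/(1+1.1213) ≈ 0.53.

P(S) = 0.53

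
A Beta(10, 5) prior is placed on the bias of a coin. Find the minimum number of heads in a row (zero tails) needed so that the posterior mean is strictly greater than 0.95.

After k heads and 0 tails the posterior is Beta(10+k, 5), with mean (10+k)/(10+5+k).
Set (10+k)/(15+k) > 0.95 and solve: k > (0.95·15 − 10)/(1 − 0.95) = 85.000.
The smallest integer exceeding 85.000 is 86, and checking k=86: (96)/(101) = 0.9505 > 0.95.

k = 86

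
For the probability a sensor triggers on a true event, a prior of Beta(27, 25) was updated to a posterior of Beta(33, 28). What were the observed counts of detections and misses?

Under Beta–binomial conjugacy the posterior parameters are (α+s, β+f).
Match parameters: s=33−27=6, f=28−25=3.

6 detections and 3 misses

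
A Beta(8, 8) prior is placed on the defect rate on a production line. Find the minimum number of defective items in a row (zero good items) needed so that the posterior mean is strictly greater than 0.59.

After k defective items and 0 good items the posterior is Beta(8+k, 8), with mean (8+k)/(8+8+k).
Set (8+k)/(16+k) > 0.59 and solve: k > (0.59·16 − 8)/(1 − 0.59) = 3.512.
The smallest integer exceeding 3.512 is 4, and checking k=4: (12)/(20) = 0.6000 > 0.59.

k = 4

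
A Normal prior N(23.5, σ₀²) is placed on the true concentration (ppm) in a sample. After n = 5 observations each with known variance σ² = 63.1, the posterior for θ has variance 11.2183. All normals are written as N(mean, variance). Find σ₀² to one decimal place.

σ₀² = 101.0

For the Normal–Normal model with known σ², precisions add: τ_n = τ₀ + n/σ².
So 1/σ₀² = 1/11.2183 − 5/63.1 = 0.089140 − 0.079239 = 0.009901.
Hence σ₀² = 1/0.009901 ≈ 101.0.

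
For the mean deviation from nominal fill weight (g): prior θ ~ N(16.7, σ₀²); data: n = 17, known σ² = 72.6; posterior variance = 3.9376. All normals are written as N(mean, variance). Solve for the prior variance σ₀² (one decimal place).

Posterior precision equals prior precision plus data precision: 1/σ_n² = 1/σ₀² + n/σ².
So 1/σ₀² = 1/3.9376 − 17/72.6 = 0.253962 − 0.234160 = 0.019802.
Hence σ₀² = 1/0.019802 ≈ 50.5.

σ₀² = 50.5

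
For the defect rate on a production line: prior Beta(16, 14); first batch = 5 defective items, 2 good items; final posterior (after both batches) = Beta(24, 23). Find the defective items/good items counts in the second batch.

3 defective items and 7 good items

Because Beta–binomial updating is additive in the counts, the combined data contributed (α_post−α_prior, β_post−β_prior) successes and failures.
Total across both batches: 24−16=8 defective items, 23−14=9 good items.
Subtract the first batch: 8−5=3 defective items and 9−2=7 good items.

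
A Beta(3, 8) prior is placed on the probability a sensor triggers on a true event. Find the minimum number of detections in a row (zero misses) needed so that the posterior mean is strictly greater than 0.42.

k = 3

After k detections and 0 misses the posterior is Beta(3+k, 8), with mean (3+k)/(3+8+k).
Set (3+k)/(11+k) > 0.42 and solve: k > (0.42·11 − 3)/(1 − 0.42) = 2.793.
The smallest integer exceeding 2.793 is 3, and checking k=3: (6)/(14) = 0.4286 > 0.42.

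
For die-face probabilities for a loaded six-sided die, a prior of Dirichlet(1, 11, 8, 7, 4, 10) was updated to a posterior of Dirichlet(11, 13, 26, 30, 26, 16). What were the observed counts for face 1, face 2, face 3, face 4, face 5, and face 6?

counts (10, 2, 18, 23, 22, 6)

For a Dirichlet(α) prior with multinomial counts c, the posterior is Dirichlet(α + c) componentwise.
Counts are posterior − prior componentwise: 11−1=10, 13−11=2, 26−8=18, 30−7=23, 26−4=22, 16−10=6.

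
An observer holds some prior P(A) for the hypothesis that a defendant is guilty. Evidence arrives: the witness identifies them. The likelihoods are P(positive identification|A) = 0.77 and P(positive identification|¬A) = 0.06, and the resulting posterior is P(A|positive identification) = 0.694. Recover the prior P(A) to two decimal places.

Bayes' rule in odds form gives O(A|E) = O(A)·[P(E|A)/P(E|¬A)], hence O(A) = O(A|E)/LR.
Posterior odds = 0.694/(1−0.694) = 2.2680. LR = 0.77/0.06 = 12.8333.
Prior odds = 2.2680/12.8333 = 0.1767, so P(A) = 0.1767/(1+0.1767) ≈ 0.15.

P(A) = 0.15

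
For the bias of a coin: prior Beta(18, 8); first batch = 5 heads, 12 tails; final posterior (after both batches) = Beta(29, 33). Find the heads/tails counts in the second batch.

6 heads and 13 tails

Because Beta–binomial updating is additive in the counts, the combined data contributed (α_post−α_prior, β_post−β_prior) successes and failures.
Total across both batches: 29−18=11 heads, 33−8=25 tails.
Subtract the first batch: 11−5=6 heads and 25−12=13 tails.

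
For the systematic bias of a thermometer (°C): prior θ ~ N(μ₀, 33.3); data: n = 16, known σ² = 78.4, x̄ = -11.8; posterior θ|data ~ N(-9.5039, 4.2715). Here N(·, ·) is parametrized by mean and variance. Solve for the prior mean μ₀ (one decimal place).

μ₀ = 6.1

With known observation variance, the Normal–Normal posterior has precision τ_n = τ₀ + n/σ² and mean μ_n = (τ₀μ₀ + (n/σ²)x̄)/τ_n.
Here τ₀ = 1/33.3 = 0.030030 and τ_data = 16/78.4 = 0.204082, so τ_n = 0.234112.
Rearranging for μ₀: μ₀ = (μ_n·τ_n − τ_data·x̄)/τ₀ = (-9.5039·0.234112 − 0.204082·-11.8) / 0.030030 = 0.183191/0.030030 ≈ 6.1.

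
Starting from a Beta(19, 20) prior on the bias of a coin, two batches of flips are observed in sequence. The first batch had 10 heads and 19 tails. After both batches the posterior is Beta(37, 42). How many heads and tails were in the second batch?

8 heads and 3 tails

Sequential conjugate updates are equivalent to a single update on the pooled data, so total successes = posterior α − prior α and total failures = posterior β − prior β.
Total across both batches: 37−19=18 heads, 42−20=22 tails.
Subtract the first batch: 18−10=8 heads and 22−19=3 tails.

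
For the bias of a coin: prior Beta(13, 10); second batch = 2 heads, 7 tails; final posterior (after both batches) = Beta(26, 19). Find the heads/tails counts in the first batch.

11 heads and 2 tails

Sequential conjugate updates are equivalent to a single update on the pooled data, so total successes = posterior α − prior α and total failures = posterior β − prior β.
Total across both batches: 26−13=13 heads, 19−10=9 tails.
Subtract the second batch: 13−2=11 heads and 9−7=2 tails.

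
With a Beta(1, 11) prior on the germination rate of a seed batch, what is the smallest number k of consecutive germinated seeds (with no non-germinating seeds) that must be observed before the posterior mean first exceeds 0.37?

After k germinated seeds and 0 non-germinating seeds the posterior is Beta(1+k, 11), with mean (1+k)/(1+11+k).
Set (1+k)/(12+k) > 0.37 and solve: k > (0.37·12 − 1)/(1 − 0.37) = 5.460.
The smallest integer exceeding 5.460 is 6, and checking k=6: (7)/(18) = 0.3889 > 0.37.

k = 6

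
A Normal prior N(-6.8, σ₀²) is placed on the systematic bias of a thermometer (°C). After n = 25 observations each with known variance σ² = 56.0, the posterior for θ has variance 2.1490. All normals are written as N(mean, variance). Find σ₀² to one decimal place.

Posterior precision equals prior precision plus data precision: 1/σ_n² = 1/σ₀² + n/σ².
So 1/σ₀² = 1/2.1490 − 25/56.0 = 0.465333 − 0.446429 = 0.018904.
Hence σ₀² = 1/0.018904 ≈ 52.9.

σ₀² = 52.9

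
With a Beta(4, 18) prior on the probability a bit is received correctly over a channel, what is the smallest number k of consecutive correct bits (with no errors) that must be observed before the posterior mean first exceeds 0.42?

k = 10

After k correct bits and 0 errors the posterior is Beta(4+k, 18), with mean (4+k)/(4+18+k).
Set (4+k)/(22+k) > 0.42 and solve: k > (0.42·22 − 4)/(1 − 0.42) = 9.034.
The smallest integer exceeding 9.034 is 10, and checking k=10: (14)/(32) = 0.4375 > 0.42.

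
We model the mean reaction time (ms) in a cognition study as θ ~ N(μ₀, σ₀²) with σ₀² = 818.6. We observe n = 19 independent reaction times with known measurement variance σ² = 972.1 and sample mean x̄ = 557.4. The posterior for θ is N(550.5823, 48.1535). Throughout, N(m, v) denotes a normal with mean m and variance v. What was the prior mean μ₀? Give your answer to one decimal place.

μ₀ = 441.5

With known observation variance, the Normal–Normal posterior has precision τ_n = τ₀ + n/σ² and mean μ_n = (τ₀μ₀ + (n/σ²)x̄)/τ_n.
Here τ₀ = 1/818.6 = 0.001222 and τ_data = 19/972.1 = 0.019545, so τ_n = 0.020767.
Rearranging for μ₀: μ₀ = (μ_n·τ_n − τ_data·x̄)/τ₀ = (550.5823·0.020767 − 0.019545·557.4) / 0.001222 = 0.539560/0.001222 ≈ 441.5.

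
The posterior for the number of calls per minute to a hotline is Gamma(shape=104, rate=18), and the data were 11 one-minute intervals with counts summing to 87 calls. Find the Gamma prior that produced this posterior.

Gamma(shape=17, rate=7)

A Gamma(α, β) prior (rate parametrization) on a Poisson rate with n observations summing to S gives posterior Gamma(α+S, β+n).
So α = 104 − 87 = 17 and β = 18 − 11 = 7.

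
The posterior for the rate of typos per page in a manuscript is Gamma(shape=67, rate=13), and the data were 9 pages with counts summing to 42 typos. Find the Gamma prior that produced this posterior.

Gamma–Poisson conjugacy: posterior shape = α + Σxᵢ, posterior rate = β + n.
So α = 67 − 42 = 25 and β = 13 − 9 = 4.

Gamma(shape=25, rate=4)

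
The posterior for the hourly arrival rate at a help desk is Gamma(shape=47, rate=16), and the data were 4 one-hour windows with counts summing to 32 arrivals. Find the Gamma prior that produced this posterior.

Gamma(shape=15, rate=12)

Gamma–Poisson conjugacy: posterior shape = α + Σxᵢ, posterior rate = β + n.
So α = 47 − 32 = 15 and β = 16 − 4 = 12.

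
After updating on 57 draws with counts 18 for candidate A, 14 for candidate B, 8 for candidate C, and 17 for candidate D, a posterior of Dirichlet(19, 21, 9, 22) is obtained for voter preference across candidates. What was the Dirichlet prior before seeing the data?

Dirichlet(1, 7, 1, 5)

For a Dirichlet(α) prior with multinomial counts c, the posterior is Dirichlet(α + c) componentwise.
Subtract each count from the matching posterior parameter: 19−18=1, 21−14=7, 9−8=1, 22−17=5.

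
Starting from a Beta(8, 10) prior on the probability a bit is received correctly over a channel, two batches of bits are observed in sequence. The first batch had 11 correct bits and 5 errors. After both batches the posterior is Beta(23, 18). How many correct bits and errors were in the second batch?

Sequential conjugate updates are equivalent to a single update on the pooled data, so total successes = posterior α − prior α and total failures = posterior β − prior β.
Total across both batches: 23−8=15 correct bits, 18−10=8 errors.
Subtract the first batch: 15−11=4 correct bits and 8−5=3 errors.

4 correct bits and 3 errors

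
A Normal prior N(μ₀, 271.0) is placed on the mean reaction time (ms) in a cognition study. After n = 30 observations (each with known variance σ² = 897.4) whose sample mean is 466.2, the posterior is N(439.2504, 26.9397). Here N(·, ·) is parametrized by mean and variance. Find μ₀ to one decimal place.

μ₀ = 195.1

The posterior mean is a precision-weighted average: μ_n = (τ₀μ₀ + τ_data·x̄)/(τ₀+τ_data), with τ₀=1/σ₀² and τ_data=n/σ².
Here τ₀ = 1/271.0 = 0.003690 and τ_data = 30/897.4 = 0.033430, so τ_n = 0.037120.
Rearranging for μ₀: μ₀ = (μ_n·τ_n − τ_data·x̄)/τ₀ = (439.2504·0.037120 − 0.033430·466.2) / 0.003690 = 0.719909/0.003690 ≈ 195.1.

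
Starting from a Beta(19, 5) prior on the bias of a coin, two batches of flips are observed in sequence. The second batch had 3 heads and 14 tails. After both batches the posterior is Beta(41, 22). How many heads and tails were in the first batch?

19 heads and 3 tails

Sequential conjugate updates are equivalent to a single update on the pooled data, so total successes = posterior α − prior α and total failures = posterior β − prior β.
Total across both batches: 41−19=22 heads, 22−5=17 tails.
Subtract the second batch: 22−3=19 heads and 17−14=3 tails.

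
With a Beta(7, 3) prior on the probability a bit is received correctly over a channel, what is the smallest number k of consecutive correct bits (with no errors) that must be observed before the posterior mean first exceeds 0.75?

After k correct bits and 0 errors the posterior is Beta(7+k, 3), with mean (7+k)/(7+3+k).
Set (7+k)/(10+k) > 0.75 and solve: k > (0.75·10 − 7)/(1 − 0.75) = 2.000.
The smallest integer exceeding 2.000 is 3, and checking k=3: (10)/(13) = 0.7692 > 0.75.

k = 3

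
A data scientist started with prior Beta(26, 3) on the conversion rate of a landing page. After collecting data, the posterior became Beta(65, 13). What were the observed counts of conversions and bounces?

A Beta(α, β) prior with s successes and f failures in binomial data gives a Beta(α+s, β+f) posterior.
So s = 65 − 26 = 39 and f = 13 − 3 = 10.

39 conversions and 10 bounces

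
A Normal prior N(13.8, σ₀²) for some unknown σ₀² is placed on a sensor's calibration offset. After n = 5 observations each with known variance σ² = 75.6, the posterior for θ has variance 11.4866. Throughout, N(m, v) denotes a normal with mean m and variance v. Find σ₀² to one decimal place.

σ₀² = 47.8

For the Normal–Normal model with known σ², precisions add: τ_n = τ₀ + n/σ².
So 1/σ₀² = 1/11.4866 − 5/75.6 = 0.087058 − 0.066138 = 0.020920.
Hence σ₀² = 1/0.020920 ≈ 47.8.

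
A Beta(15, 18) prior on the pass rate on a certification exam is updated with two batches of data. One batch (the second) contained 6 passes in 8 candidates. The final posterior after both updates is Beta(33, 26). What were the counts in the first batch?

12 passes and 6 failures

Because Beta–binomial updating is additive in the counts, the combined data contributed (α_post−α_prior, β_post−β_prior) successes and failures.
Total across both batches: 33−15=18 passes, 26−18=8 failures.
Subtract the second batch: 18−6=12 passes and 8−2=6 failures.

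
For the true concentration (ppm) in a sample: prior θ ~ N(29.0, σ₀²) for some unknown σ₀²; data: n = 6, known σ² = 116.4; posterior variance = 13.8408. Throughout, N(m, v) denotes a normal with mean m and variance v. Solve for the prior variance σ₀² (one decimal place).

σ₀² = 48.3

For the Normal–Normal model with known σ², precisions add: τ_n = τ₀ + n/σ².
So 1/σ₀² = 1/13.8408 − 6/116.4 = 0.072250 − 0.051546 = 0.020704.
Hence σ₀² = 1/0.020704 ≈ 48.3.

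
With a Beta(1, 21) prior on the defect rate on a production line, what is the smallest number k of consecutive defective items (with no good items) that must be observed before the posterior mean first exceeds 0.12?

After k defective items and 0 good items the posterior is Beta(1+k, 21), with mean (1+k)/(1+21+k).
Set (1+k)/(22+k) > 0.12 and solve: k > (0.12·22 − 1)/(1 − 0.12) = 1.864.
The smallest integer exceeding 1.864 is 2.

k = 2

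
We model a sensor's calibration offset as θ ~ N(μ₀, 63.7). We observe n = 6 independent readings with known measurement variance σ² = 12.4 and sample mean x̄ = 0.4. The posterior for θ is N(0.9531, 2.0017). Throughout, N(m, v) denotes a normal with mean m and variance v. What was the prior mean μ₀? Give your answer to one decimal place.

The posterior mean is a precision-weighted average: μ_n = (τ₀μ₀ + τ_data·x̄)/(τ₀+τ_data), with τ₀=1/σ₀² and τ_data=n/σ².
Here τ₀ = 1/63.7 = 0.015699 and τ_data = 6/12.4 = 0.483871, so τ_n = 0.499570.
Rearranging for μ₀: μ₀ = (μ_n·τ_n − τ_data·x̄)/τ₀ = (0.9531·0.499570 − 0.483871·0.4) / 0.015699 = 0.282592/0.015699 ≈ 18.0.

μ₀ = 18.0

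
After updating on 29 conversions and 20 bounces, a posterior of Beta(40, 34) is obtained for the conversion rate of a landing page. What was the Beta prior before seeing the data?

Beta(11, 14)

Beta is conjugate to the binomial likelihood: posterior = Beta(α+s, β+f).
So α = 40 − 29 = 11 and β = 34 − 20 = 14.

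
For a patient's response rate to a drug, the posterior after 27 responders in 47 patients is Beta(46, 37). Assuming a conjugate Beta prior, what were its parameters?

Beta(19, 17)

Under Beta–binomial conjugacy the posterior parameters are (a+s, b+f).
Subtract the data counts: 46−27=19, 37−20=17.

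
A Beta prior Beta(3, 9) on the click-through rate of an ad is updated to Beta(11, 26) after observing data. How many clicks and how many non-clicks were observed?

8 clicks and 17 non-clicks

A Beta(a, b) prior with s successes and f failures in binomial data gives a Beta(a+s, b+f) posterior.
So s = 11 − 3 = 8 and f = 26 − 9 = 17.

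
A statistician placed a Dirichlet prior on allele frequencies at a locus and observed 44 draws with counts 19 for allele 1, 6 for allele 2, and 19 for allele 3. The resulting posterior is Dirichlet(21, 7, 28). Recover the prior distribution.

Dirichlet(2, 1, 9)

For a Dirichlet(α) prior with multinomial counts c, the posterior is Dirichlet(α + c) componentwise.
Subtract each count from the matching posterior parameter: 21−19=2, 7−6=1, 28−19=9.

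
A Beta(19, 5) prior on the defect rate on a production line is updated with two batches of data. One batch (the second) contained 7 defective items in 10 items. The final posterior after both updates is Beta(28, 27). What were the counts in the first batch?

2 defective items and 19 good items

Sequential conjugate updates are equivalent to a single update on the pooled data, so total successes = posterior α − prior α and total failures = posterior β − prior β.
Total across both batches: 28−19=9 defective items, 27−5=22 good items.
Subtract the second batch: 9−7=2 defective items and 22−3=19 good items.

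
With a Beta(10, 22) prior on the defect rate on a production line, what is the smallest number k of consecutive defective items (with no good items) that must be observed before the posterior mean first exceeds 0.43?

k = 7

After k defective items and 0 good items the posterior is Beta(10+k, 22), with mean (10+k)/(10+22+k).
Set (10+k)/(32+k) > 0.43 and solve: k > (0.43·32 − 10)/(1 − 0.43) = 6.596.
The smallest integer exceeding 6.596 is 7, and checking k=7: (17)/(39) = 0.4359 > 0.43.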